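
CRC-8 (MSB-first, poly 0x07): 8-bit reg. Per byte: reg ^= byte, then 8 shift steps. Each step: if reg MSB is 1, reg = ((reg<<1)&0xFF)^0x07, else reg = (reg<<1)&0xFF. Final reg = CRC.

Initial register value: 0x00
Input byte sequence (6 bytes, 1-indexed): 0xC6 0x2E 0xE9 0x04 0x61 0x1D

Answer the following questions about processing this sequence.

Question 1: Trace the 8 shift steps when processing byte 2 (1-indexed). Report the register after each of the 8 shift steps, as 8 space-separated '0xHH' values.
Answer: 0xE4 0xCF 0x99 0x35 0x6A 0xD4 0xAF 0x59

Derivation:
After byte 1 (0xC6): reg=0x5C
Register before byte 2: 0x5C
After XOR with byte 0x2E: 0x72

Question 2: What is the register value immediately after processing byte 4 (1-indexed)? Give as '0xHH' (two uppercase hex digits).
After byte 1 (0xC6): reg=0x5C
After byte 2 (0x2E): reg=0x59
After byte 3 (0xE9): reg=0x19
After byte 4 (0x04): reg=0x53

Answer: 0x53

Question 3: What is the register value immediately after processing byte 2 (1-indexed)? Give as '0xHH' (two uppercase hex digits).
Answer: 0x59

Derivation:
After byte 1 (0xC6): reg=0x5C
After byte 2 (0x2E): reg=0x59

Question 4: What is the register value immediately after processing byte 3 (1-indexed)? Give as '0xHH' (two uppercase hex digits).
After byte 1 (0xC6): reg=0x5C
After byte 2 (0x2E): reg=0x59
After byte 3 (0xE9): reg=0x19

Answer: 0x19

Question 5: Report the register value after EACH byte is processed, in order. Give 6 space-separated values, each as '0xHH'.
0x5C 0x59 0x19 0x53 0x9E 0x80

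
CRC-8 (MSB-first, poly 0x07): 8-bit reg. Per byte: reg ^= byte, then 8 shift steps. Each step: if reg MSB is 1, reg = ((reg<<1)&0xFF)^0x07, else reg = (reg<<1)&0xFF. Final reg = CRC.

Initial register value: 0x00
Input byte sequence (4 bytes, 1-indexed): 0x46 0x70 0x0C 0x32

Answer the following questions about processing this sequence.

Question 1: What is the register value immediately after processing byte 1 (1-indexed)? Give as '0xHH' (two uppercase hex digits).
Answer: 0xD5

Derivation:
After byte 1 (0x46): reg=0xD5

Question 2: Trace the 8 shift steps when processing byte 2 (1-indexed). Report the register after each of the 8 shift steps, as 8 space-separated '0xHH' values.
Answer: 0x4D 0x9A 0x33 0x66 0xCC 0x9F 0x39 0x72

Derivation:
After byte 1 (0x46): reg=0xD5
Register before byte 2: 0xD5
After XOR with byte 0x70: 0xA5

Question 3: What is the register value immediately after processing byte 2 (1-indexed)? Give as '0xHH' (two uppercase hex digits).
After byte 1 (0x46): reg=0xD5
After byte 2 (0x70): reg=0x72

Answer: 0x72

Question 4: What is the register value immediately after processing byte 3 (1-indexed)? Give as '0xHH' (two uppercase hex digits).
Answer: 0x7D

Derivation:
After byte 1 (0x46): reg=0xD5
After byte 2 (0x70): reg=0x72
After byte 3 (0x0C): reg=0x7D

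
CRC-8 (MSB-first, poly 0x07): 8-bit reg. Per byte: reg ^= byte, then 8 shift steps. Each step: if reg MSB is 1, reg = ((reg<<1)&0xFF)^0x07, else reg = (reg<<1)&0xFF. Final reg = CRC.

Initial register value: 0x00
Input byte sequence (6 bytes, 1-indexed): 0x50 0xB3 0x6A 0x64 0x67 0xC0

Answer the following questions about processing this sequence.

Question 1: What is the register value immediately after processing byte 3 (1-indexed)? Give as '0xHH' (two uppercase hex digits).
Answer: 0x45

Derivation:
After byte 1 (0x50): reg=0xB7
After byte 2 (0xB3): reg=0x1C
After byte 3 (0x6A): reg=0x45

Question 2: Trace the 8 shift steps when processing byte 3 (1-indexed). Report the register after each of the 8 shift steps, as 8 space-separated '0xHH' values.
Answer: 0xEC 0xDF 0xB9 0x75 0xEA 0xD3 0xA1 0x45

Derivation:
After byte 1 (0x50): reg=0xB7
After byte 2 (0xB3): reg=0x1C
Register before byte 3: 0x1C
After XOR with byte 0x6A: 0x76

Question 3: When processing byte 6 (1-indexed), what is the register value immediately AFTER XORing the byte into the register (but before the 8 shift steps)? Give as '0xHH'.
Answer: 0x49

Derivation:
Register before byte 6: 0x89
Byte 6: 0xC0
0x89 XOR 0xC0 = 0x49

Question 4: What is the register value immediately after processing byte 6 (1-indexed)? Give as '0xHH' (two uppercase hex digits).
Answer: 0xF8

Derivation:
After byte 1 (0x50): reg=0xB7
After byte 2 (0xB3): reg=0x1C
After byte 3 (0x6A): reg=0x45
After byte 4 (0x64): reg=0xE7
After byte 5 (0x67): reg=0x89
After byte 6 (0xC0): reg=0xF8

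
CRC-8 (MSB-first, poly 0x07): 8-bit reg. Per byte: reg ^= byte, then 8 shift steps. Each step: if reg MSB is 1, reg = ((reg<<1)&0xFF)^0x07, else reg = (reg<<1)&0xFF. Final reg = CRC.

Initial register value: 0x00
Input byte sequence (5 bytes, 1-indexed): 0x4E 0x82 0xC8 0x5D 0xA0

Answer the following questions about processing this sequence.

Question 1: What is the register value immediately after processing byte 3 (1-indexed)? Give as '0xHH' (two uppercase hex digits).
Answer: 0x40

Derivation:
After byte 1 (0x4E): reg=0xED
After byte 2 (0x82): reg=0x0A
After byte 3 (0xC8): reg=0x40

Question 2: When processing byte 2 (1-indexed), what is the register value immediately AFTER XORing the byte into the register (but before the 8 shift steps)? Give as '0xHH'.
Answer: 0x6F

Derivation:
Register before byte 2: 0xED
Byte 2: 0x82
0xED XOR 0x82 = 0x6F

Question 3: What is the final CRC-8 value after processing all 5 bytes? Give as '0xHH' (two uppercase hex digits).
Answer: 0xD7

Derivation:
After byte 1 (0x4E): reg=0xED
After byte 2 (0x82): reg=0x0A
After byte 3 (0xC8): reg=0x40
After byte 4 (0x5D): reg=0x53
After byte 5 (0xA0): reg=0xD7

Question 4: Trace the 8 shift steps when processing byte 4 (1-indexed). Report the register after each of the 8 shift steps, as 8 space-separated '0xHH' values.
After byte 1 (0x4E): reg=0xED
After byte 2 (0x82): reg=0x0A
After byte 3 (0xC8): reg=0x40
Register before byte 4: 0x40
After XOR with byte 0x5D: 0x1D

Answer: 0x3A 0x74 0xE8 0xD7 0xA9 0x55 0xAA 0x53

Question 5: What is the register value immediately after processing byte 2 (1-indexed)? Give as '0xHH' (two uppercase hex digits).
After byte 1 (0x4E): reg=0xED
After byte 2 (0x82): reg=0x0A

Answer: 0x0A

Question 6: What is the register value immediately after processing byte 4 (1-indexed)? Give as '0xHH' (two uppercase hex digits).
After byte 1 (0x4E): reg=0xED
After byte 2 (0x82): reg=0x0A
After byte 3 (0xC8): reg=0x40
After byte 4 (0x5D): reg=0x53

Answer: 0x53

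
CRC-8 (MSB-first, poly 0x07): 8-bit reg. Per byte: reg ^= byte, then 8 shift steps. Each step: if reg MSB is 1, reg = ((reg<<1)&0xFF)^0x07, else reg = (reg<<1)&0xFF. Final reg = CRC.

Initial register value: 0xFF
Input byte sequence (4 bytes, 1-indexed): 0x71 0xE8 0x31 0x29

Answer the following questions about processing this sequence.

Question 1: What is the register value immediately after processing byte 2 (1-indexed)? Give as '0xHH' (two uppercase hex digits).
After byte 1 (0x71): reg=0xA3
After byte 2 (0xE8): reg=0xF6

Answer: 0xF6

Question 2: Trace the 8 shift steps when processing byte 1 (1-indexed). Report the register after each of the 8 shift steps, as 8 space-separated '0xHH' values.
Answer: 0x1B 0x36 0x6C 0xD8 0xB7 0x69 0xD2 0xA3

Derivation:
Register before byte 1: 0xFF
After XOR with byte 0x71: 0x8E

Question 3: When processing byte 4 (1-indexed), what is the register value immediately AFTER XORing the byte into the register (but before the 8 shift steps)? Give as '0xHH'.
Answer: 0x72

Derivation:
Register before byte 4: 0x5B
Byte 4: 0x29
0x5B XOR 0x29 = 0x72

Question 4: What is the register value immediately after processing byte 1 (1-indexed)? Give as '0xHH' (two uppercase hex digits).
After byte 1 (0x71): reg=0xA3

Answer: 0xA3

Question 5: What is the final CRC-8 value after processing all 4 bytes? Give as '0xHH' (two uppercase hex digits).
Answer: 0x59

Derivation:
After byte 1 (0x71): reg=0xA3
After byte 2 (0xE8): reg=0xF6
After byte 3 (0x31): reg=0x5B
After byte 4 (0x29): reg=0x59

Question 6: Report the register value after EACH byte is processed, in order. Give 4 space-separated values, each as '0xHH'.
0xA3 0xF6 0x5B 0x59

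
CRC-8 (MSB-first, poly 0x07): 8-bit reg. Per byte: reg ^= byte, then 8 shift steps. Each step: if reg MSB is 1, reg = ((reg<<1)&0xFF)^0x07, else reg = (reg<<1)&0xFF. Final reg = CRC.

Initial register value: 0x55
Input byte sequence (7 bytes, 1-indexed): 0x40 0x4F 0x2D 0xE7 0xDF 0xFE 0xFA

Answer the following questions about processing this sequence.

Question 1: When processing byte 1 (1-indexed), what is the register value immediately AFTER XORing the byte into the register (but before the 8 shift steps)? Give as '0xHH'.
Answer: 0x15

Derivation:
Register before byte 1: 0x55
Byte 1: 0x40
0x55 XOR 0x40 = 0x15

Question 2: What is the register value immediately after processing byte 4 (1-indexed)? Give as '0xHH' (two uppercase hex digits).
Answer: 0x14

Derivation:
After byte 1 (0x40): reg=0x6B
After byte 2 (0x4F): reg=0xFC
After byte 3 (0x2D): reg=0x39
After byte 4 (0xE7): reg=0x14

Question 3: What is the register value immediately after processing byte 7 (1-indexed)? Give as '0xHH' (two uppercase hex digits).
Answer: 0x4B

Derivation:
After byte 1 (0x40): reg=0x6B
After byte 2 (0x4F): reg=0xFC
After byte 3 (0x2D): reg=0x39
After byte 4 (0xE7): reg=0x14
After byte 5 (0xDF): reg=0x7F
After byte 6 (0xFE): reg=0x8E
After byte 7 (0xFA): reg=0x4B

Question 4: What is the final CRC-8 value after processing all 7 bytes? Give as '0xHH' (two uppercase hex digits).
After byte 1 (0x40): reg=0x6B
After byte 2 (0x4F): reg=0xFC
After byte 3 (0x2D): reg=0x39
After byte 4 (0xE7): reg=0x14
After byte 5 (0xDF): reg=0x7F
After byte 6 (0xFE): reg=0x8E
After byte 7 (0xFA): reg=0x4B

Answer: 0x4B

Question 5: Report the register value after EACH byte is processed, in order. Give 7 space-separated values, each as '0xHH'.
0x6B 0xFC 0x39 0x14 0x7F 0x8E 0x4B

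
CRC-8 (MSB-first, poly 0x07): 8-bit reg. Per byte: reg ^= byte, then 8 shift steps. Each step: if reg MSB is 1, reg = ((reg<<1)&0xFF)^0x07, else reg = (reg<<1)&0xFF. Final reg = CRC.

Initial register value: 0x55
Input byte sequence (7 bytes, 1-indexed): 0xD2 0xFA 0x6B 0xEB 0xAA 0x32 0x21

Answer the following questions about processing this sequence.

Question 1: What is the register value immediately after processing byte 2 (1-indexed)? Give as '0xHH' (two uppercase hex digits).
Answer: 0x35

Derivation:
After byte 1 (0xD2): reg=0x9C
After byte 2 (0xFA): reg=0x35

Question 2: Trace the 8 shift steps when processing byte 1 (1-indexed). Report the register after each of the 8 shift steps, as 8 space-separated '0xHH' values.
Answer: 0x09 0x12 0x24 0x48 0x90 0x27 0x4E 0x9C

Derivation:
Register before byte 1: 0x55
After XOR with byte 0xD2: 0x87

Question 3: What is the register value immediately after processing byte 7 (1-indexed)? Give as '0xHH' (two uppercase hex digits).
After byte 1 (0xD2): reg=0x9C
After byte 2 (0xFA): reg=0x35
After byte 3 (0x6B): reg=0x9D
After byte 4 (0xEB): reg=0x45
After byte 5 (0xAA): reg=0x83
After byte 6 (0x32): reg=0x1E
After byte 7 (0x21): reg=0xBD

Answer: 0xBD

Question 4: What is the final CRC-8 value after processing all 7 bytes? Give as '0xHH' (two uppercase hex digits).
After byte 1 (0xD2): reg=0x9C
After byte 2 (0xFA): reg=0x35
After byte 3 (0x6B): reg=0x9D
After byte 4 (0xEB): reg=0x45
After byte 5 (0xAA): reg=0x83
After byte 6 (0x32): reg=0x1E
After byte 7 (0x21): reg=0xBD

Answer: 0xBD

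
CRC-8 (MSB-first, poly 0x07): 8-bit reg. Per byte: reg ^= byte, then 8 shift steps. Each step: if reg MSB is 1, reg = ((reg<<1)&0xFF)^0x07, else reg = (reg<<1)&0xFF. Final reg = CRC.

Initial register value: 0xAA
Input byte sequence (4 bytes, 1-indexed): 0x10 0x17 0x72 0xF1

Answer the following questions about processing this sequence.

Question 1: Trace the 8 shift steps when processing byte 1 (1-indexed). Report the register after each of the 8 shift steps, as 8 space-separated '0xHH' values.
Register before byte 1: 0xAA
After XOR with byte 0x10: 0xBA

Answer: 0x73 0xE6 0xCB 0x91 0x25 0x4A 0x94 0x2F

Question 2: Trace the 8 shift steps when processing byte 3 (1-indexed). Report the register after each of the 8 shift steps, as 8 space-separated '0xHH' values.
After byte 1 (0x10): reg=0x2F
After byte 2 (0x17): reg=0xA8
Register before byte 3: 0xA8
After XOR with byte 0x72: 0xDA

Answer: 0xB3 0x61 0xC2 0x83 0x01 0x02 0x04 0x08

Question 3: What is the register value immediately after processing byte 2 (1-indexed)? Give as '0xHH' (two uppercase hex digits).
Answer: 0xA8

Derivation:
After byte 1 (0x10): reg=0x2F
After byte 2 (0x17): reg=0xA8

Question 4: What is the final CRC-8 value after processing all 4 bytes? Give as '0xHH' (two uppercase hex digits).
After byte 1 (0x10): reg=0x2F
After byte 2 (0x17): reg=0xA8
After byte 3 (0x72): reg=0x08
After byte 4 (0xF1): reg=0xE1

Answer: 0xE1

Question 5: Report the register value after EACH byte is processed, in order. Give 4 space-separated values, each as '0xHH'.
0x2F 0xA8 0x08 0xE1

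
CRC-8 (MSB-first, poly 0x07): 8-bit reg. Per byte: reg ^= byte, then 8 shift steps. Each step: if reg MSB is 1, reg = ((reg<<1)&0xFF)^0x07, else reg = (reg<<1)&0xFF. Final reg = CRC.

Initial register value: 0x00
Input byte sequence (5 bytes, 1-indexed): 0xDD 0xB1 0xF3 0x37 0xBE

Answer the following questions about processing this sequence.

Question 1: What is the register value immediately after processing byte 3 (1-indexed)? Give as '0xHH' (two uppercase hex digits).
After byte 1 (0xDD): reg=0x1D
After byte 2 (0xB1): reg=0x4D
After byte 3 (0xF3): reg=0x33

Answer: 0x33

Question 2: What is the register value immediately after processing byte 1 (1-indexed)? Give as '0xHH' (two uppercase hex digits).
Answer: 0x1D

Derivation:
After byte 1 (0xDD): reg=0x1D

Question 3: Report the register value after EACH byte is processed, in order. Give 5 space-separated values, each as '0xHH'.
0x1D 0x4D 0x33 0x1C 0x67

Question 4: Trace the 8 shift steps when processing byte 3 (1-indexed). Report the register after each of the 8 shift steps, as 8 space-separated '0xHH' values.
Answer: 0x7B 0xF6 0xEB 0xD1 0xA5 0x4D 0x9A 0x33

Derivation:
After byte 1 (0xDD): reg=0x1D
After byte 2 (0xB1): reg=0x4D
Register before byte 3: 0x4D
After XOR with byte 0xF3: 0xBE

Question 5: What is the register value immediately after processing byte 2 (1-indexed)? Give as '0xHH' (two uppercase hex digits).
After byte 1 (0xDD): reg=0x1D
After byte 2 (0xB1): reg=0x4D

Answer: 0x4D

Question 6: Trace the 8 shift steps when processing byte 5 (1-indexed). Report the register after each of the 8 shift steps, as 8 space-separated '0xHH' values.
Answer: 0x43 0x86 0x0B 0x16 0x2C 0x58 0xB0 0x67

Derivation:
After byte 1 (0xDD): reg=0x1D
After byte 2 (0xB1): reg=0x4D
After byte 3 (0xF3): reg=0x33
After byte 4 (0x37): reg=0x1C
Register before byte 5: 0x1C
After XOR with byte 0xBE: 0xA2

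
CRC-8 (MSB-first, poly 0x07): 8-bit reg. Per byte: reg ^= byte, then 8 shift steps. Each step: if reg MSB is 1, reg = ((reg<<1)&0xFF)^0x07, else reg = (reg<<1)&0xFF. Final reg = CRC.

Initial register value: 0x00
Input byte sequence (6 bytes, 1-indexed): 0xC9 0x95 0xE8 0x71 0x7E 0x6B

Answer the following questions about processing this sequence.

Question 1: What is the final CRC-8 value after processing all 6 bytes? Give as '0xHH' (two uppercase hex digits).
Answer: 0x0E

Derivation:
After byte 1 (0xC9): reg=0x71
After byte 2 (0x95): reg=0xB2
After byte 3 (0xE8): reg=0x81
After byte 4 (0x71): reg=0xDE
After byte 5 (0x7E): reg=0x69
After byte 6 (0x6B): reg=0x0E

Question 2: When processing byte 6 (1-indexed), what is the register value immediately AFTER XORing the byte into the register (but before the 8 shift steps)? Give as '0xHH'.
Register before byte 6: 0x69
Byte 6: 0x6B
0x69 XOR 0x6B = 0x02

Answer: 0x02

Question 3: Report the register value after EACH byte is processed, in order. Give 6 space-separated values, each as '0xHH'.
0x71 0xB2 0x81 0xDE 0x69 0x0E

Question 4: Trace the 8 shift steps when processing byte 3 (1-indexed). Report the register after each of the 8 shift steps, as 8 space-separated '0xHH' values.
Answer: 0xB4 0x6F 0xDE 0xBB 0x71 0xE2 0xC3 0x81

Derivation:
After byte 1 (0xC9): reg=0x71
After byte 2 (0x95): reg=0xB2
Register before byte 3: 0xB2
After XOR with byte 0xE8: 0x5A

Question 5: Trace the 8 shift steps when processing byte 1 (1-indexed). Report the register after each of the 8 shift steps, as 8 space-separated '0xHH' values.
Register before byte 1: 0x00
After XOR with byte 0xC9: 0xC9

Answer: 0x95 0x2D 0x5A 0xB4 0x6F 0xDE 0xBB 0x71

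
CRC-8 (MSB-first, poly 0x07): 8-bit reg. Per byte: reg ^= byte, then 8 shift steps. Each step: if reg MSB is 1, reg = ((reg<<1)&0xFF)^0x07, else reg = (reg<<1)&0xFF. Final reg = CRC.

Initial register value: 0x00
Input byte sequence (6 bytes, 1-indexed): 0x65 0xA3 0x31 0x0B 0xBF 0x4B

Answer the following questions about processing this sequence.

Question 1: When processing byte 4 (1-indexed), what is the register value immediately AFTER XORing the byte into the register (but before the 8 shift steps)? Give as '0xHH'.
Register before byte 4: 0xB5
Byte 4: 0x0B
0xB5 XOR 0x0B = 0xBE

Answer: 0xBE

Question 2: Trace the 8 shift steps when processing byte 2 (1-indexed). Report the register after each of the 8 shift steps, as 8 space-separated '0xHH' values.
Answer: 0x39 0x72 0xE4 0xCF 0x99 0x35 0x6A 0xD4

Derivation:
After byte 1 (0x65): reg=0x3C
Register before byte 2: 0x3C
After XOR with byte 0xA3: 0x9F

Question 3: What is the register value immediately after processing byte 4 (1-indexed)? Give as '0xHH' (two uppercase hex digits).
Answer: 0x33

Derivation:
After byte 1 (0x65): reg=0x3C
After byte 2 (0xA3): reg=0xD4
After byte 3 (0x31): reg=0xB5
After byte 4 (0x0B): reg=0x33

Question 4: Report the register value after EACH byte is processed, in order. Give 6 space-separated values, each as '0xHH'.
0x3C 0xD4 0xB5 0x33 0xAD 0xBC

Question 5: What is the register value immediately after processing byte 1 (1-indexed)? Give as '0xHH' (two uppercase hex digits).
After byte 1 (0x65): reg=0x3C

Answer: 0x3C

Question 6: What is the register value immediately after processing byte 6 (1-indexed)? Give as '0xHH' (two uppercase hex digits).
After byte 1 (0x65): reg=0x3C
After byte 2 (0xA3): reg=0xD4
After byte 3 (0x31): reg=0xB5
After byte 4 (0x0B): reg=0x33
After byte 5 (0xBF): reg=0xAD
After byte 6 (0x4B): reg=0xBC

Answer: 0xBC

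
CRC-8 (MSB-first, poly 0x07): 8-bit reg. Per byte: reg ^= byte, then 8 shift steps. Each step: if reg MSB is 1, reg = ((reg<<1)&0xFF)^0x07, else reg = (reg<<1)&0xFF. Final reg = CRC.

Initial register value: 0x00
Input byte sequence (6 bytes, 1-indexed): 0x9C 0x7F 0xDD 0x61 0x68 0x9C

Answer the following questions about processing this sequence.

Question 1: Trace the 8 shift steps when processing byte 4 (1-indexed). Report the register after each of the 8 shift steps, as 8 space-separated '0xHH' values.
After byte 1 (0x9C): reg=0xDD
After byte 2 (0x7F): reg=0x67
After byte 3 (0xDD): reg=0x2F
Register before byte 4: 0x2F
After XOR with byte 0x61: 0x4E

Answer: 0x9C 0x3F 0x7E 0xFC 0xFF 0xF9 0xF5 0xED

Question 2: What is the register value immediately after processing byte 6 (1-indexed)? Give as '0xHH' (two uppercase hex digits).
After byte 1 (0x9C): reg=0xDD
After byte 2 (0x7F): reg=0x67
After byte 3 (0xDD): reg=0x2F
After byte 4 (0x61): reg=0xED
After byte 5 (0x68): reg=0x92
After byte 6 (0x9C): reg=0x2A

Answer: 0x2A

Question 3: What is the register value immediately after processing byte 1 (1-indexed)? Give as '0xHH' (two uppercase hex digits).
After byte 1 (0x9C): reg=0xDD

Answer: 0xDD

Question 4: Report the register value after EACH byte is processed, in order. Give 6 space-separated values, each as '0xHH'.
0xDD 0x67 0x2F 0xED 0x92 0x2A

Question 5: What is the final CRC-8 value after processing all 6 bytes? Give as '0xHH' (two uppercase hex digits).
After byte 1 (0x9C): reg=0xDD
After byte 2 (0x7F): reg=0x67
After byte 3 (0xDD): reg=0x2F
After byte 4 (0x61): reg=0xED
After byte 5 (0x68): reg=0x92
After byte 6 (0x9C): reg=0x2A

Answer: 0x2A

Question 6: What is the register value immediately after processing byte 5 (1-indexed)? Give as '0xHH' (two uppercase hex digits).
Answer: 0x92

Derivation:
After byte 1 (0x9C): reg=0xDD
After byte 2 (0x7F): reg=0x67
After byte 3 (0xDD): reg=0x2F
After byte 4 (0x61): reg=0xED
After byte 5 (0x68): reg=0x92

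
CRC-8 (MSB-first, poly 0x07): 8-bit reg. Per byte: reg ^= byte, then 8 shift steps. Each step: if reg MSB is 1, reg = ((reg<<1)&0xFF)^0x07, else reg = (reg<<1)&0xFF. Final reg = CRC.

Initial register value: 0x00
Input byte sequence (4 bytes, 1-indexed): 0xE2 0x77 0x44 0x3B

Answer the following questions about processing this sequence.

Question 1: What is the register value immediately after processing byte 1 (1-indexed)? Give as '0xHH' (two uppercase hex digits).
Answer: 0xA0

Derivation:
After byte 1 (0xE2): reg=0xA0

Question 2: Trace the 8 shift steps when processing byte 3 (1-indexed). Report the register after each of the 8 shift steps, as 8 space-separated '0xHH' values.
After byte 1 (0xE2): reg=0xA0
After byte 2 (0x77): reg=0x2B
Register before byte 3: 0x2B
After XOR with byte 0x44: 0x6F

Answer: 0xDE 0xBB 0x71 0xE2 0xC3 0x81 0x05 0x0A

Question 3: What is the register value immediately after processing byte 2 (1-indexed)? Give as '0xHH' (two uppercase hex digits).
Answer: 0x2B

Derivation:
After byte 1 (0xE2): reg=0xA0
After byte 2 (0x77): reg=0x2B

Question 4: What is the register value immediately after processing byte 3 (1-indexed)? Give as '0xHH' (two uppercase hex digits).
After byte 1 (0xE2): reg=0xA0
After byte 2 (0x77): reg=0x2B
After byte 3 (0x44): reg=0x0A

Answer: 0x0A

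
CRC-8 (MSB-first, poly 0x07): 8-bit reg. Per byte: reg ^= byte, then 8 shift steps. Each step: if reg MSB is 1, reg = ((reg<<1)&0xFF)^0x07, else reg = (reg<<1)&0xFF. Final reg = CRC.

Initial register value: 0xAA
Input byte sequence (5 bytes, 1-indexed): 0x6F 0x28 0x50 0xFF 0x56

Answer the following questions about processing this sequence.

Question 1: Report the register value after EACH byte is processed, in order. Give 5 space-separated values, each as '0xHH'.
0x55 0x74 0xFC 0x09 0x9A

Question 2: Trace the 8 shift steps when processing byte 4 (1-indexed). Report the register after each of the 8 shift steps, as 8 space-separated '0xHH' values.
Answer: 0x06 0x0C 0x18 0x30 0x60 0xC0 0x87 0x09

Derivation:
After byte 1 (0x6F): reg=0x55
After byte 2 (0x28): reg=0x74
After byte 3 (0x50): reg=0xFC
Register before byte 4: 0xFC
After XOR with byte 0xFF: 0x03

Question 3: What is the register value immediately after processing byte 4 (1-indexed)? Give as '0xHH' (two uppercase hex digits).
After byte 1 (0x6F): reg=0x55
After byte 2 (0x28): reg=0x74
After byte 3 (0x50): reg=0xFC
After byte 4 (0xFF): reg=0x09

Answer: 0x09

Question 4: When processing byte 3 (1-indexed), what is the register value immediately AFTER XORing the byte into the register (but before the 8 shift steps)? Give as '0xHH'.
Answer: 0x24

Derivation:
Register before byte 3: 0x74
Byte 3: 0x50
0x74 XOR 0x50 = 0x24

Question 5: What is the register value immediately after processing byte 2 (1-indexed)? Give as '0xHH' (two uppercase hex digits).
Answer: 0x74

Derivation:
After byte 1 (0x6F): reg=0x55
After byte 2 (0x28): reg=0x74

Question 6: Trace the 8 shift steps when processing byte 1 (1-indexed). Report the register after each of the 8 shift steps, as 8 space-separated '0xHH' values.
Register before byte 1: 0xAA
After XOR with byte 0x6F: 0xC5

Answer: 0x8D 0x1D 0x3A 0x74 0xE8 0xD7 0xA9 0x55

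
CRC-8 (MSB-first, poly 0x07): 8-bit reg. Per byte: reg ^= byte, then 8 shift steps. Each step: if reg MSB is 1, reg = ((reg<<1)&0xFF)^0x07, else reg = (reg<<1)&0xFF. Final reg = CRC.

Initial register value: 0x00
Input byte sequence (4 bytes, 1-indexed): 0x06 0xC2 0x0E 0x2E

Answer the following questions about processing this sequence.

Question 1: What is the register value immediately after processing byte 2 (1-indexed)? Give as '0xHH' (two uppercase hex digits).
After byte 1 (0x06): reg=0x12
After byte 2 (0xC2): reg=0x3E

Answer: 0x3E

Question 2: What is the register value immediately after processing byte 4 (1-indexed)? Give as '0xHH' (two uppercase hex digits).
Answer: 0x33

Derivation:
After byte 1 (0x06): reg=0x12
After byte 2 (0xC2): reg=0x3E
After byte 3 (0x0E): reg=0x90
After byte 4 (0x2E): reg=0x33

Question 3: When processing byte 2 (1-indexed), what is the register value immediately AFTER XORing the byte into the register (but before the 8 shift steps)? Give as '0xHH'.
Register before byte 2: 0x12
Byte 2: 0xC2
0x12 XOR 0xC2 = 0xD0

Answer: 0xD0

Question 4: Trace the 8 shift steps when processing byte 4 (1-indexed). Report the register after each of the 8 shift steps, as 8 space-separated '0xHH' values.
Answer: 0x7B 0xF6 0xEB 0xD1 0xA5 0x4D 0x9A 0x33

Derivation:
After byte 1 (0x06): reg=0x12
After byte 2 (0xC2): reg=0x3E
After byte 3 (0x0E): reg=0x90
Register before byte 4: 0x90
After XOR with byte 0x2E: 0xBE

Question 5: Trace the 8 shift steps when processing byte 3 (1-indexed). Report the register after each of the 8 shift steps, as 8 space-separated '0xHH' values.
After byte 1 (0x06): reg=0x12
After byte 2 (0xC2): reg=0x3E
Register before byte 3: 0x3E
After XOR with byte 0x0E: 0x30

Answer: 0x60 0xC0 0x87 0x09 0x12 0x24 0x48 0x90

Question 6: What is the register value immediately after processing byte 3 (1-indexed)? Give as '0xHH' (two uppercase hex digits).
Answer: 0x90

Derivation:
After byte 1 (0x06): reg=0x12
After byte 2 (0xC2): reg=0x3E
After byte 3 (0x0E): reg=0x90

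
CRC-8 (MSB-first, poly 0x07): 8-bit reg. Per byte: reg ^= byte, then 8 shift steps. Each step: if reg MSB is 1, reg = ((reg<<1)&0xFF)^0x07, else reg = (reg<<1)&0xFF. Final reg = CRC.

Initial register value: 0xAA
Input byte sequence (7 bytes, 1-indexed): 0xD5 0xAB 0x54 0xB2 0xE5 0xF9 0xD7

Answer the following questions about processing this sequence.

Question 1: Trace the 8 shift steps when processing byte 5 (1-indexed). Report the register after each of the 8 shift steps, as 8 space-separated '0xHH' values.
Answer: 0xDB 0xB1 0x65 0xCA 0x93 0x21 0x42 0x84

Derivation:
After byte 1 (0xD5): reg=0x7A
After byte 2 (0xAB): reg=0x39
After byte 3 (0x54): reg=0x04
After byte 4 (0xB2): reg=0x0B
Register before byte 5: 0x0B
After XOR with byte 0xE5: 0xEE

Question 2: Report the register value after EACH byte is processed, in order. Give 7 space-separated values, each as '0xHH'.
0x7A 0x39 0x04 0x0B 0x84 0x74 0x60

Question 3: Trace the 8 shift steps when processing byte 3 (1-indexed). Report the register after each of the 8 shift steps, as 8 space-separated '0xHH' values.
After byte 1 (0xD5): reg=0x7A
After byte 2 (0xAB): reg=0x39
Register before byte 3: 0x39
After XOR with byte 0x54: 0x6D

Answer: 0xDA 0xB3 0x61 0xC2 0x83 0x01 0x02 0x04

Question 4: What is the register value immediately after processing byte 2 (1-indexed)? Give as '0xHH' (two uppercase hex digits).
Answer: 0x39

Derivation:
After byte 1 (0xD5): reg=0x7A
After byte 2 (0xAB): reg=0x39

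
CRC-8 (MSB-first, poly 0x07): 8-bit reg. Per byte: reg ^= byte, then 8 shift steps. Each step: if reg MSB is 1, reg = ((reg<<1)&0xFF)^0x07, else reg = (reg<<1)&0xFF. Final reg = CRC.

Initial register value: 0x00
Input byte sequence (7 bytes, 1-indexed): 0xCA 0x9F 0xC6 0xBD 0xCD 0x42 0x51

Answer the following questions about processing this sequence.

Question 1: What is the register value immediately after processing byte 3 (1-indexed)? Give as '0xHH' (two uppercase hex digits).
Answer: 0x74

Derivation:
After byte 1 (0xCA): reg=0x78
After byte 2 (0x9F): reg=0xBB
After byte 3 (0xC6): reg=0x74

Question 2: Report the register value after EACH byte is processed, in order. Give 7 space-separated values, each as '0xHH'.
0x78 0xBB 0x74 0x71 0x3D 0x7A 0xD1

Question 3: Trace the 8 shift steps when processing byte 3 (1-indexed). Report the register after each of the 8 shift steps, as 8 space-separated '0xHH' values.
Answer: 0xFA 0xF3 0xE1 0xC5 0x8D 0x1D 0x3A 0x74

Derivation:
After byte 1 (0xCA): reg=0x78
After byte 2 (0x9F): reg=0xBB
Register before byte 3: 0xBB
After XOR with byte 0xC6: 0x7D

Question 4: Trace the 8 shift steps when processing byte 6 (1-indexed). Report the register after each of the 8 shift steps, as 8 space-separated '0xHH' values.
Answer: 0xFE 0xFB 0xF1 0xE5 0xCD 0x9D 0x3D 0x7A

Derivation:
After byte 1 (0xCA): reg=0x78
After byte 2 (0x9F): reg=0xBB
After byte 3 (0xC6): reg=0x74
After byte 4 (0xBD): reg=0x71
After byte 5 (0xCD): reg=0x3D
Register before byte 6: 0x3D
After XOR with byte 0x42: 0x7F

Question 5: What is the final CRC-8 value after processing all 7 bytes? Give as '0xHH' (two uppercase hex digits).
After byte 1 (0xCA): reg=0x78
After byte 2 (0x9F): reg=0xBB
After byte 3 (0xC6): reg=0x74
After byte 4 (0xBD): reg=0x71
After byte 5 (0xCD): reg=0x3D
After byte 6 (0x42): reg=0x7A
After byte 7 (0x51): reg=0xD1

Answer: 0xD1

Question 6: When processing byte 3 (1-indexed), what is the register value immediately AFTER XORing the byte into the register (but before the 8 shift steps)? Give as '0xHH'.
Answer: 0x7D

Derivation:
Register before byte 3: 0xBB
Byte 3: 0xC6
0xBB XOR 0xC6 = 0x7D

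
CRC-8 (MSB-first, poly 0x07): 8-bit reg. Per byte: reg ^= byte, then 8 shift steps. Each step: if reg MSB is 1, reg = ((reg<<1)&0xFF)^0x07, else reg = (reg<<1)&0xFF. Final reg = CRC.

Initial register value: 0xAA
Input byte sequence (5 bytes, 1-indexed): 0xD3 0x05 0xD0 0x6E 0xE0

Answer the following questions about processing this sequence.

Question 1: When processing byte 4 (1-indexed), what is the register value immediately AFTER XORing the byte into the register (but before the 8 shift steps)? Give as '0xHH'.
Register before byte 4: 0x22
Byte 4: 0x6E
0x22 XOR 0x6E = 0x4C

Answer: 0x4C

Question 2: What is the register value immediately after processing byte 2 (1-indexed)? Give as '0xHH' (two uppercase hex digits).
After byte 1 (0xD3): reg=0x68
After byte 2 (0x05): reg=0x04

Answer: 0x04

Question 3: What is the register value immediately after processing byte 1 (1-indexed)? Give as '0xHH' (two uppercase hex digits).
After byte 1 (0xD3): reg=0x68

Answer: 0x68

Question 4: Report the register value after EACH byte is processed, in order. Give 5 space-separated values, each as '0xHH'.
0x68 0x04 0x22 0xE3 0x09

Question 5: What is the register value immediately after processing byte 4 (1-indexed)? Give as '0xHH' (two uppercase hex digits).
Answer: 0xE3

Derivation:
After byte 1 (0xD3): reg=0x68
After byte 2 (0x05): reg=0x04
After byte 3 (0xD0): reg=0x22
After byte 4 (0x6E): reg=0xE3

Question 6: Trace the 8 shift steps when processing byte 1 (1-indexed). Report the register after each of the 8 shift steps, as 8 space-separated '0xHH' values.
Register before byte 1: 0xAA
After XOR with byte 0xD3: 0x79

Answer: 0xF2 0xE3 0xC1 0x85 0x0D 0x1A 0x34 0x68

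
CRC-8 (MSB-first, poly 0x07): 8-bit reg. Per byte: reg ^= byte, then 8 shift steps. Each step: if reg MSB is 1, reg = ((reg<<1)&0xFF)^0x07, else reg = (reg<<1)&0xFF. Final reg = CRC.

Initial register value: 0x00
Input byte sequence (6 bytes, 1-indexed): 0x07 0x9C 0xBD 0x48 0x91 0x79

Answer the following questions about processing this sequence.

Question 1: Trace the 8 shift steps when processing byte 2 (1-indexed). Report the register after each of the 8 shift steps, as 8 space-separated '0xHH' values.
After byte 1 (0x07): reg=0x15
Register before byte 2: 0x15
After XOR with byte 0x9C: 0x89

Answer: 0x15 0x2A 0x54 0xA8 0x57 0xAE 0x5B 0xB6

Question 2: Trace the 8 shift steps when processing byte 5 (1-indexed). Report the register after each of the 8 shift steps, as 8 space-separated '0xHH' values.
After byte 1 (0x07): reg=0x15
After byte 2 (0x9C): reg=0xB6
After byte 3 (0xBD): reg=0x31
After byte 4 (0x48): reg=0x68
Register before byte 5: 0x68
After XOR with byte 0x91: 0xF9

Answer: 0xF5 0xED 0xDD 0xBD 0x7D 0xFA 0xF3 0xE1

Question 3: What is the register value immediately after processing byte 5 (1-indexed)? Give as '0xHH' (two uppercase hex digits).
After byte 1 (0x07): reg=0x15
After byte 2 (0x9C): reg=0xB6
After byte 3 (0xBD): reg=0x31
After byte 4 (0x48): reg=0x68
After byte 5 (0x91): reg=0xE1

Answer: 0xE1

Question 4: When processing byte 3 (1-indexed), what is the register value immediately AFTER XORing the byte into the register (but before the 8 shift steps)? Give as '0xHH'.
Register before byte 3: 0xB6
Byte 3: 0xBD
0xB6 XOR 0xBD = 0x0B

Answer: 0x0B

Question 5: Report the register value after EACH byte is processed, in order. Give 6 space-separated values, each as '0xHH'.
0x15 0xB6 0x31 0x68 0xE1 0xC1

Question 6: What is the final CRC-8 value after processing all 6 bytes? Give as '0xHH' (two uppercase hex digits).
Answer: 0xC1

Derivation:
After byte 1 (0x07): reg=0x15
After byte 2 (0x9C): reg=0xB6
After byte 3 (0xBD): reg=0x31
After byte 4 (0x48): reg=0x68
After byte 5 (0x91): reg=0xE1
After byte 6 (0x79): reg=0xC1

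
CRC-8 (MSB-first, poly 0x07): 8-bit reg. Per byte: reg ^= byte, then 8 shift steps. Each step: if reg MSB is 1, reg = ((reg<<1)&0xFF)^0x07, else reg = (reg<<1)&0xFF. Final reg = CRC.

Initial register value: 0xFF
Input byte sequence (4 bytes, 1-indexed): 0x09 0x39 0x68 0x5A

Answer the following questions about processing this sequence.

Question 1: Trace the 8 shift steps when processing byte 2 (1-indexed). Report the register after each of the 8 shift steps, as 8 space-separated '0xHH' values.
Answer: 0xED 0xDD 0xBD 0x7D 0xFA 0xF3 0xE1 0xC5

Derivation:
After byte 1 (0x09): reg=0xCC
Register before byte 2: 0xCC
After XOR with byte 0x39: 0xF5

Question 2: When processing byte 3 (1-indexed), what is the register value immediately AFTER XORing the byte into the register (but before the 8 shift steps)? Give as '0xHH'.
Answer: 0xAD

Derivation:
Register before byte 3: 0xC5
Byte 3: 0x68
0xC5 XOR 0x68 = 0xAD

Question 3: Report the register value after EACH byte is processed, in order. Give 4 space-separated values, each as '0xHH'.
0xCC 0xC5 0x4A 0x70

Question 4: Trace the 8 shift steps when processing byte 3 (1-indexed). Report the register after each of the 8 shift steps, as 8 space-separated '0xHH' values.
Answer: 0x5D 0xBA 0x73 0xE6 0xCB 0x91 0x25 0x4A

Derivation:
After byte 1 (0x09): reg=0xCC
After byte 2 (0x39): reg=0xC5
Register before byte 3: 0xC5
After XOR with byte 0x68: 0xAD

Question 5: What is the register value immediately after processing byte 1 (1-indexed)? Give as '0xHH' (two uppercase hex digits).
After byte 1 (0x09): reg=0xCC

Answer: 0xCC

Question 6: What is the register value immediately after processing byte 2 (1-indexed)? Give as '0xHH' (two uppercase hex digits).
After byte 1 (0x09): reg=0xCC
After byte 2 (0x39): reg=0xC5

Answer: 0xC5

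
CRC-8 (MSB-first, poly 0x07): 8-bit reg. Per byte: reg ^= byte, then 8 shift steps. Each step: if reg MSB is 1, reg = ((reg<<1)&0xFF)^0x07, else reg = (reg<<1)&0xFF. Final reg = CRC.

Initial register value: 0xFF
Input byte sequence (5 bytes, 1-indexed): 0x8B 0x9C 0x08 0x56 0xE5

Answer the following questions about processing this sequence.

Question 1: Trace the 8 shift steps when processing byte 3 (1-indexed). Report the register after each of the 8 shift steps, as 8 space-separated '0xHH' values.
Answer: 0x46 0x8C 0x1F 0x3E 0x7C 0xF8 0xF7 0xE9

Derivation:
After byte 1 (0x8B): reg=0x4B
After byte 2 (0x9C): reg=0x2B
Register before byte 3: 0x2B
After XOR with byte 0x08: 0x23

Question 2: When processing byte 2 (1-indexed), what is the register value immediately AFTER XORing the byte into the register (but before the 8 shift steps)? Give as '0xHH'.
Register before byte 2: 0x4B
Byte 2: 0x9C
0x4B XOR 0x9C = 0xD7

Answer: 0xD7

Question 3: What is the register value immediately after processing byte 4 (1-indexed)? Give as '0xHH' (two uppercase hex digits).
After byte 1 (0x8B): reg=0x4B
After byte 2 (0x9C): reg=0x2B
After byte 3 (0x08): reg=0xE9
After byte 4 (0x56): reg=0x34

Answer: 0x34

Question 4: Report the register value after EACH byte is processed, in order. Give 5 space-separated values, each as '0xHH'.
0x4B 0x2B 0xE9 0x34 0x39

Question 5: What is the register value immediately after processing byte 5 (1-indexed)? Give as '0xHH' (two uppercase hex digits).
Answer: 0x39

Derivation:
After byte 1 (0x8B): reg=0x4B
After byte 2 (0x9C): reg=0x2B
After byte 3 (0x08): reg=0xE9
After byte 4 (0x56): reg=0x34
After byte 5 (0xE5): reg=0x39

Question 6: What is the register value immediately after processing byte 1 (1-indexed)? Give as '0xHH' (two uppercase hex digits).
Answer: 0x4B

Derivation:
After byte 1 (0x8B): reg=0x4B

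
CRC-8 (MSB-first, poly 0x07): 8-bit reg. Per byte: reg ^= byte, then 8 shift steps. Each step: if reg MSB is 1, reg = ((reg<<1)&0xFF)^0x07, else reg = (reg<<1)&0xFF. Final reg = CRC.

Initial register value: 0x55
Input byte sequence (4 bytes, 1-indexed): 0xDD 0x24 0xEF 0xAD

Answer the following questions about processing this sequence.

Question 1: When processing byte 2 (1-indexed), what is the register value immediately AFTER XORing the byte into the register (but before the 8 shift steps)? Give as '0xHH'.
Register before byte 2: 0xB1
Byte 2: 0x24
0xB1 XOR 0x24 = 0x95

Answer: 0x95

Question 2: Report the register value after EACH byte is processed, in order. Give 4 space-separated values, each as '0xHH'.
0xB1 0xE2 0x23 0xA3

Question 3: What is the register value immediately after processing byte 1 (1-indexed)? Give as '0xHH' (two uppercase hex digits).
Answer: 0xB1

Derivation:
After byte 1 (0xDD): reg=0xB1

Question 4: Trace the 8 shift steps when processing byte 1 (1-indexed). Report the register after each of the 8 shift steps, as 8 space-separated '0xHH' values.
Register before byte 1: 0x55
After XOR with byte 0xDD: 0x88

Answer: 0x17 0x2E 0x5C 0xB8 0x77 0xEE 0xDB 0xB1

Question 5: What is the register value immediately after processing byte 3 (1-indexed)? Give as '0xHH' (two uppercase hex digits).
Answer: 0x23

Derivation:
After byte 1 (0xDD): reg=0xB1
After byte 2 (0x24): reg=0xE2
After byte 3 (0xEF): reg=0x23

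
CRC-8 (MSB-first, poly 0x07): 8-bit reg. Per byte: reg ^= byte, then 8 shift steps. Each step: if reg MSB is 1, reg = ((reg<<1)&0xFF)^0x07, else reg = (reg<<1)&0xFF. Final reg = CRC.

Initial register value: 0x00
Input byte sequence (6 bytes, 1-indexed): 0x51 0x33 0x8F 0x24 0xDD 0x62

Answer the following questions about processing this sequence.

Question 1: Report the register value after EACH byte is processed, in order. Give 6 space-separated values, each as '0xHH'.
0xB0 0x80 0x2D 0x3F 0xA0 0x40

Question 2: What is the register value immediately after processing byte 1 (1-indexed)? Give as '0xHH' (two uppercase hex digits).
Answer: 0xB0

Derivation:
After byte 1 (0x51): reg=0xB0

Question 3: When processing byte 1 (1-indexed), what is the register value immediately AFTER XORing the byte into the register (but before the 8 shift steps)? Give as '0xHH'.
Register before byte 1: 0x00
Byte 1: 0x51
0x00 XOR 0x51 = 0x51

Answer: 0x51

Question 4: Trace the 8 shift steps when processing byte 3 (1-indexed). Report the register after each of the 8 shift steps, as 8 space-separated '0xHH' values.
After byte 1 (0x51): reg=0xB0
After byte 2 (0x33): reg=0x80
Register before byte 3: 0x80
After XOR with byte 0x8F: 0x0F

Answer: 0x1E 0x3C 0x78 0xF0 0xE7 0xC9 0x95 0x2D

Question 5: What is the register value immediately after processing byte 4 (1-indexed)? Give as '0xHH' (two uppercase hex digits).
Answer: 0x3F

Derivation:
After byte 1 (0x51): reg=0xB0
After byte 2 (0x33): reg=0x80
After byte 3 (0x8F): reg=0x2D
After byte 4 (0x24): reg=0x3F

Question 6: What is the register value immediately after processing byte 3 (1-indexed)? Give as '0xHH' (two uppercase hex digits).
After byte 1 (0x51): reg=0xB0
After byte 2 (0x33): reg=0x80
After byte 3 (0x8F): reg=0x2D

Answer: 0x2D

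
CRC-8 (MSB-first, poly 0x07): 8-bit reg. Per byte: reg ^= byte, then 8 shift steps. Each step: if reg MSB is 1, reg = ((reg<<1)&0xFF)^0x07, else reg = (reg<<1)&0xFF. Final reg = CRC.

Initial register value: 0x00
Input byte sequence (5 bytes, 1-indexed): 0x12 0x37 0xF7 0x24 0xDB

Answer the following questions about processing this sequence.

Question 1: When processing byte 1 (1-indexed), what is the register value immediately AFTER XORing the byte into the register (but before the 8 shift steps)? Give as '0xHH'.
Register before byte 1: 0x00
Byte 1: 0x12
0x00 XOR 0x12 = 0x12

Answer: 0x12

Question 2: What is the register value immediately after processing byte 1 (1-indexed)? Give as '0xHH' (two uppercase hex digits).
After byte 1 (0x12): reg=0x7E

Answer: 0x7E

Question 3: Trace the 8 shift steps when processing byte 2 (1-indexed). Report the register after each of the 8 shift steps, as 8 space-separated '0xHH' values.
After byte 1 (0x12): reg=0x7E
Register before byte 2: 0x7E
After XOR with byte 0x37: 0x49

Answer: 0x92 0x23 0x46 0x8C 0x1F 0x3E 0x7C 0xF8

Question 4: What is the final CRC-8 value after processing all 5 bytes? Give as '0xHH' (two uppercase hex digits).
After byte 1 (0x12): reg=0x7E
After byte 2 (0x37): reg=0xF8
After byte 3 (0xF7): reg=0x2D
After byte 4 (0x24): reg=0x3F
After byte 5 (0xDB): reg=0xB2

Answer: 0xB2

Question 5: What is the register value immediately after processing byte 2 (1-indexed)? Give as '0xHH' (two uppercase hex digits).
After byte 1 (0x12): reg=0x7E
After byte 2 (0x37): reg=0xF8

Answer: 0xF8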